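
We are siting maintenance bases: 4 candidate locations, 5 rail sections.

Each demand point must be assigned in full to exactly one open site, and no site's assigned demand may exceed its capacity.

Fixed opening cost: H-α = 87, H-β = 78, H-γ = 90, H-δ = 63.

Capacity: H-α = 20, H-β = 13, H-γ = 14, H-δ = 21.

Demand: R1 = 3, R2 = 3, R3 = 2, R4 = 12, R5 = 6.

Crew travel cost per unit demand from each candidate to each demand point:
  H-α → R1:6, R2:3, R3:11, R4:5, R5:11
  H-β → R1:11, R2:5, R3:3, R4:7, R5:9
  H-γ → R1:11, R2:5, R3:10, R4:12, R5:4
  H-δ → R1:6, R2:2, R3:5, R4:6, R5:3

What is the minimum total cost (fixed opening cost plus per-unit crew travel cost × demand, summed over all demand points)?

262

Open {H-α, H-δ}; cheapest assignment that respects the capacities:
  H-α (cap 20, load 15): R1, R4 — cost 3×6 + 12×5 = 78
  H-δ (cap 21, load 11): R2, R3, R5 — cost 3×2 + 2×5 + 6×3 = 34
  Shipping 112, fixed 150 → total 262.
  Any other capacity-feasible assignment to {H-α, H-δ} ships for at least 112.
Compare {H-β, H-δ}: its best feasible assignment gives total 270.
Compare {H-γ, H-δ}: its best feasible assignment gives total 283.
Every other set of open sites that can feasibly serve all demand totals ≥ 270 even under its best assignment. Minimum: 262.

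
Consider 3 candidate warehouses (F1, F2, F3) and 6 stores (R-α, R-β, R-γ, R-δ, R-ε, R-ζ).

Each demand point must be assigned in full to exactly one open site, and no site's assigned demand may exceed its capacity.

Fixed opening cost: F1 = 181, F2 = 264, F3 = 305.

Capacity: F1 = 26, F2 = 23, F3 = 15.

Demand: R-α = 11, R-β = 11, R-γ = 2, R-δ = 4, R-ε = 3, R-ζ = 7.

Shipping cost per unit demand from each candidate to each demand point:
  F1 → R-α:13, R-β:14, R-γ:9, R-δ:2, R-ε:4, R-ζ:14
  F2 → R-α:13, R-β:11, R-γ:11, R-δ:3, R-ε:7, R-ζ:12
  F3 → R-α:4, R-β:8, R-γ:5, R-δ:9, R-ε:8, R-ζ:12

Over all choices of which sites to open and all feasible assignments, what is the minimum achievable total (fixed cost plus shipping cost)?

812

Open {F1, F3}; cheapest assignment that respects the capacities:
  F1 (cap 26, load 25): R-β, R-δ, R-ε, R-ζ — cost 11×14 + 4×2 + 3×4 + 7×14 = 272
  F3 (cap 15, load 13): R-α, R-γ — cost 11×4 + 2×5 = 54
  Shipping 326, fixed 486 → total 812.
  Any other capacity-feasible assignment to {F1, F3} ships for at least 326.
Compare {F1, F2}: its best feasible assignment gives total 831.
Compare {F2, F3}: its best feasible assignment gives total 897.
Every other set of open sites that can feasibly serve all demand totals ≥ 831 even under its best assignment. Minimum: 812.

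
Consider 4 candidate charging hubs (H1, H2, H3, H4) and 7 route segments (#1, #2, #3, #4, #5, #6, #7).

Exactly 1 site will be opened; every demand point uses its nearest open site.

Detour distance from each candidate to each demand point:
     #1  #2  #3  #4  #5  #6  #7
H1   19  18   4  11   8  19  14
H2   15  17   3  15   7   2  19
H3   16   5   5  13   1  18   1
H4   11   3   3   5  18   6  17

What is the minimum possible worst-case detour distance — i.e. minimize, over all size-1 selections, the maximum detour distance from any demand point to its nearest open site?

Open {H3}.
  Farthest demand point is #6 at detour distance 18 (to H3); all others are ≤ 18.
With {H4} the worst case is 18.
With {H1} the worst case is 19.
No size-1 selection achieves below 18.

18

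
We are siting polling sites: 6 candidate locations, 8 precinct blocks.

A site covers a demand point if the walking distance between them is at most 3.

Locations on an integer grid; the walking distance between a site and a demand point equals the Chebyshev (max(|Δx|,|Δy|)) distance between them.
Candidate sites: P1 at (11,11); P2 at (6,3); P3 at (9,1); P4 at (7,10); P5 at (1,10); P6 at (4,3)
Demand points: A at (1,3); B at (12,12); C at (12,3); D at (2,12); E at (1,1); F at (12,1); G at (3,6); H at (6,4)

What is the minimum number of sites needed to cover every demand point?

4

Coverage sets (demand points within 3 of each site):
  P1: {B}
  P2: {G, H}
  P3: {C, F, H}
  P4: {}
  P5: {D}
  P6: {A, E, G, H}
No 3 sites suffice: every size-3 union leaves at least one demand point uncovered.
But {P1, P3, P5, P6} covers everything, so the minimum is 4.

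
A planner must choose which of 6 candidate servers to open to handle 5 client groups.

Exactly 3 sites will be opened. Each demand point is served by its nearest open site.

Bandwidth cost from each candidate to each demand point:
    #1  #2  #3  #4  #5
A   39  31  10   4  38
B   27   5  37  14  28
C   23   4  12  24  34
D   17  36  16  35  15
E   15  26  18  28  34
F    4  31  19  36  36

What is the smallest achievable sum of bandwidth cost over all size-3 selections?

Open {A, C, D}.
  #1→D 17, #2→C 4, #3→A 10, #4→A 4, #5→D 15  ⇒ total 50.
Compare {A, B, D}: total 51.
Compare {A, B, F}: total 51.
No size-3 selection does better; minimum is 50.

50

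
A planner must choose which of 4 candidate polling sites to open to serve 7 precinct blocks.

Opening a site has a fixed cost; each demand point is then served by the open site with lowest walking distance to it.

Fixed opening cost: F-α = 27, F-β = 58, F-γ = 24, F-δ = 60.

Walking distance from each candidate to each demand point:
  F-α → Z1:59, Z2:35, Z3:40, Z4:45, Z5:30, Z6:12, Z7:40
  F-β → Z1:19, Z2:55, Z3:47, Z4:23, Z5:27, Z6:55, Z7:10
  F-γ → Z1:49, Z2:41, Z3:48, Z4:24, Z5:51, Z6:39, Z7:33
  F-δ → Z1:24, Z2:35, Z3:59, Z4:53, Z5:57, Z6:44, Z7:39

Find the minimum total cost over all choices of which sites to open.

251

Open {F-α, F-β}: assign each demand point to its cheapest open site.
  Z1→F-β 19, Z2→F-α 35, Z3→F-α 40, Z4→F-β 23, Z5→F-β 27, Z6→F-α 12, Z7→F-β 10
  walking distance 166, fixed 85 → total 251.
Compare {F-α, F-γ}: walking distance 223 + fixed 51 = 274.
Compare {F-α, F-β, F-γ}: walking distance 166 + fixed 109 = 275.
Compare {F-α}: walking distance 261 + fixed 27 = 288.
All other subsets cost ≥ 274. Minimum total cost: 251.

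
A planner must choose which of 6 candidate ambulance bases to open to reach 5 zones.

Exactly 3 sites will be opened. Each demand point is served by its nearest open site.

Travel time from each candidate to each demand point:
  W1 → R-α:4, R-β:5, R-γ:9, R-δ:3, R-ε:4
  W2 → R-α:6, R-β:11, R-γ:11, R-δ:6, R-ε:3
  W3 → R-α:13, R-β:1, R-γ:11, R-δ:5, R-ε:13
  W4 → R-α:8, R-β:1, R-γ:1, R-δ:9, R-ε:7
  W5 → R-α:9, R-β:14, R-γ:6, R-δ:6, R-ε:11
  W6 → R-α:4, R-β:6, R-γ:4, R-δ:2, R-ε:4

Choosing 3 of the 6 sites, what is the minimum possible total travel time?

Open {W2, W4, W6}.
  R-α→W6 4, R-β→W4 1, R-γ→W4 1, R-δ→W6 2, R-ε→W2 3  ⇒ total 11.
Compare {W1, W2, W4}: total 12.
Compare {W1, W4, W6}: total 12.
No size-3 selection does better; minimum is 11.

11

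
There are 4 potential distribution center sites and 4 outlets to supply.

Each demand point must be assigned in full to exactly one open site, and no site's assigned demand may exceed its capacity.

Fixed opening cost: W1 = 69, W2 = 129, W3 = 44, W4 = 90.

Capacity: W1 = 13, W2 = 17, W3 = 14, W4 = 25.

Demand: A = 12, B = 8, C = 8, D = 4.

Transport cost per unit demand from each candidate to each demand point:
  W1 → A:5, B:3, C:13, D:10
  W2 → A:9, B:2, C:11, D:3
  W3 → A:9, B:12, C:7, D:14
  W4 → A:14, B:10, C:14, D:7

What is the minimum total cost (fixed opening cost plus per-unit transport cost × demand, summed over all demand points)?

Open {W1, W2, W3}; cheapest assignment that respects the capacities:
  W1 (cap 13, load 12): A — cost 12×5 = 60
  W2 (cap 17, load 12): B, D — cost 8×2 + 4×3 = 28
  W3 (cap 14, load 8): C — cost 8×7 = 56
  Shipping 144, fixed 242 → total 386.
  Any other capacity-feasible assignment to {W1, W2, W3} ships for at least 144.
Compare {W1, W3, W4}: its best feasible assignment gives total 427.
Compare {W1, W4}: its best feasible assignment gives total 439.
Every other set of open sites that can feasibly serve all demand totals ≥ 427 even under its best assignment. Minimum: 386.

386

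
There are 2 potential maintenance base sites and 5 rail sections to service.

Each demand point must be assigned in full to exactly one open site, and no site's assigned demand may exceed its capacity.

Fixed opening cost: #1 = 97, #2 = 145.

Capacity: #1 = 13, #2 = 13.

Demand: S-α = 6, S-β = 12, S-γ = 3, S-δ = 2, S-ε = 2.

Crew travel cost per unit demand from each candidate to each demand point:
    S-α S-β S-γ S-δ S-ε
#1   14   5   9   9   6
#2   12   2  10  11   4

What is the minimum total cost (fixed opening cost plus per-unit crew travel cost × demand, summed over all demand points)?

407

Open {#1, #2}; cheapest assignment that respects the capacities:
  #1 (cap 13, load 13): S-α, S-γ, S-δ, S-ε — cost 6×14 + 3×9 + 2×9 + 2×6 = 141
  #2 (cap 13, load 12): S-β — cost 12×2 = 24
  Shipping 165, fixed 242 → total 407.
  Any other capacity-feasible assignment to {#1, #2} ships for at least 165.
Total demand is 25 and no other set of sites has combined capacity ≥ 25, so {#1, #2} is the only feasible choice of open sites. Minimum: 407.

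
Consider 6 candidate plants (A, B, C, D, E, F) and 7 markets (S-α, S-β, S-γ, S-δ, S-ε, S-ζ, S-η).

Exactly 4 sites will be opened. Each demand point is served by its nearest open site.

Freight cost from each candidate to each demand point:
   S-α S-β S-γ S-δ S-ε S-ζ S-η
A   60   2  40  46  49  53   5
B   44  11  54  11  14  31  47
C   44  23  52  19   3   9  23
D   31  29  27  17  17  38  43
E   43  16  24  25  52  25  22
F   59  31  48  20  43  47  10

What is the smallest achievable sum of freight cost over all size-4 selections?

Open {A, B, C, D}.
  S-α→D 31, S-β→A 2, S-γ→D 27, S-δ→B 11, S-ε→C 3, S-ζ→C 9, S-η→A 5  ⇒ total 88.
Compare {A, C, D, E}: total 91.
Compare {A, C, D, F}: total 94.
No size-4 selection does better; minimum is 88.

88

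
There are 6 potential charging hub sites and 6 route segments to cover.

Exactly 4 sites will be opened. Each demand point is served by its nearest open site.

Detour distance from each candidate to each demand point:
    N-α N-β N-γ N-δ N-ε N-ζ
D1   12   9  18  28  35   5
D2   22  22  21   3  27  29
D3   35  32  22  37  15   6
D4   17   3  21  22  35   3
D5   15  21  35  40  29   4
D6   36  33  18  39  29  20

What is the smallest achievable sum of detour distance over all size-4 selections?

Open {D1, D2, D3, D4}.
  N-α→D1 12, N-β→D4 3, N-γ→D1 18, N-δ→D2 3, N-ε→D3 15, N-ζ→D4 3  ⇒ total 54.
Compare {D2, D3, D4, D6}: total 59.
Compare {D2, D3, D4, D5}: total 60.
No size-4 selection does better; minimum is 54.

54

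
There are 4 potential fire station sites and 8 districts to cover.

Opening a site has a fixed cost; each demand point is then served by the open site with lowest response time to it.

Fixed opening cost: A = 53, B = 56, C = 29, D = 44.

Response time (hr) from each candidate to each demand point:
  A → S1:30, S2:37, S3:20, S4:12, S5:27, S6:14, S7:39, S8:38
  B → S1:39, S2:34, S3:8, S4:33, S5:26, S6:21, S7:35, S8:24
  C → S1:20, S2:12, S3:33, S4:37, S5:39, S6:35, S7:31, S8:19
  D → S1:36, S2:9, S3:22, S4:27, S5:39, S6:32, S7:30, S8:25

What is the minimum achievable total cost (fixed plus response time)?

237

Open {A, C}: assign each demand point to its cheapest open site.
  S1→C 20, S2→C 12, S3→A 20, S4→A 12, S5→A 27, S6→A 14, S7→C 31, S8→C 19
  response time 155, fixed 82 → total 237.
Compare {C}: response time 226 + fixed 29 = 255.
Compare {B, C}: response time 170 + fixed 85 = 255.
Compare {D}: response time 220 + fixed 44 = 264.
All other subsets cost ≥ 255. Minimum total cost: 237.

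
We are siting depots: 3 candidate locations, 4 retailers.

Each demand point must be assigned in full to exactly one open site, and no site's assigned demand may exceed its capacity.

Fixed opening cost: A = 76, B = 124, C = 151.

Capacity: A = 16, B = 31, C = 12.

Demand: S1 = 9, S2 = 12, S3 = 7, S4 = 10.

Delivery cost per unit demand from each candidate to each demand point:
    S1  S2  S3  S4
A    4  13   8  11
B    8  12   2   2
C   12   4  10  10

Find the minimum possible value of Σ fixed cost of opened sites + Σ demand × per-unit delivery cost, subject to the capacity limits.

Open {A, B}; cheapest assignment that respects the capacities:
  A (cap 16, load 9): S1 — cost 9×4 = 36
  B (cap 31, load 29): S2, S3, S4 — cost 12×12 + 7×2 + 10×2 = 178
  Shipping 214, fixed 200 → total 414.
  Any other capacity-feasible assignment to {A, B} ships for at least 214.
Compare {B, C}: its best feasible assignment gives total 429.
Compare {A, B, C}: its best feasible assignment gives total 469.
Every other set of open sites that can feasibly serve all demand totals ≥ 429 even under its best assignment. Minimum: 414.

414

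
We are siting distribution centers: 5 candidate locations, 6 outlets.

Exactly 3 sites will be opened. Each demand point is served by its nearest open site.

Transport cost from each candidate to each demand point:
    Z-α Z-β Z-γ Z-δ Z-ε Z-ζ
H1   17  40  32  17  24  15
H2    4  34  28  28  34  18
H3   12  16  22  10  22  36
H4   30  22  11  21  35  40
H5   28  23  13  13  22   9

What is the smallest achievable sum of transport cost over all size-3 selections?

74

Open {H2, H3, H5}.
  Z-α→H2 4, Z-β→H3 16, Z-γ→H5 13, Z-δ→H3 10, Z-ε→H3 22, Z-ζ→H5 9  ⇒ total 74.
Compare {H3, H4, H5}: total 80.
Compare {H2, H3, H4}: total 81.
No size-3 selection does better; minimum is 74.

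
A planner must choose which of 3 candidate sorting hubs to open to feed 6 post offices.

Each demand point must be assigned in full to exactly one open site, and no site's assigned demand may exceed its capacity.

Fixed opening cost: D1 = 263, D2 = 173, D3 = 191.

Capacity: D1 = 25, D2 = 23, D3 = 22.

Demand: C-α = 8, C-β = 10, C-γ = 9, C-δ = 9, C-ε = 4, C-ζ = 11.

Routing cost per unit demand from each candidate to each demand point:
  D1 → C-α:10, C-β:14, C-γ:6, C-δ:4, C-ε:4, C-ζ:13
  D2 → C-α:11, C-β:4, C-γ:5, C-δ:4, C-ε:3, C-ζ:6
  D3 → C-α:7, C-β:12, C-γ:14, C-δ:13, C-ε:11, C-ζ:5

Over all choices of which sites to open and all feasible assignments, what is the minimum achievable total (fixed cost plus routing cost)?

Open {D1, D2, D3}; cheapest assignment that respects the capacities:
  D1 (cap 25, load 9): C-δ — cost 9×4 = 36
  D2 (cap 23, load 23): C-β, C-γ, C-ε — cost 10×4 + 9×5 + 4×3 = 97
  D3 (cap 22, load 19): C-α, C-ζ — cost 8×7 + 11×5 = 111
  Shipping 244, fixed 627 → total 871.
  Any other capacity-feasible assignment to {D1, D2, D3} ships for at least 244.
Total demand is 51 and no other set of sites has combined capacity ≥ 51, so {D1, D2, D3} is the only feasible choice of open sites. Minimum: 871.

871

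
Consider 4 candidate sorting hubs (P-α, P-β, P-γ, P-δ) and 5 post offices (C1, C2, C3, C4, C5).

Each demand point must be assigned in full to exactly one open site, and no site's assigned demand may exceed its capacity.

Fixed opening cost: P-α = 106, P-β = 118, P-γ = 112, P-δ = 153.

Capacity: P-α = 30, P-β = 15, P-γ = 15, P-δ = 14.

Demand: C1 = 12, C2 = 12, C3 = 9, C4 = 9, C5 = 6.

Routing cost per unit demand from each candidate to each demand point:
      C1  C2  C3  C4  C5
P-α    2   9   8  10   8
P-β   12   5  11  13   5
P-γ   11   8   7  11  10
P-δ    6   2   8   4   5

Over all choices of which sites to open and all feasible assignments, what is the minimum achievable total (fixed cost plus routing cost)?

617

Open {P-α, P-β, P-δ}; cheapest assignment that respects the capacities:
  P-α (cap 30, load 30): C1, C3, C4 — cost 12×2 + 9×8 + 9×10 = 186
  P-β (cap 15, load 6): C5 — cost 6×5 = 30
  P-δ (cap 14, load 12): C2 — cost 12×2 = 24
  Shipping 240, fixed 377 → total 617.
  Any other capacity-feasible assignment to {P-α, P-β, P-δ} ships for at least 240.
Compare {P-α, P-γ, P-δ}: its best feasible assignment gives total 620.
Compare {P-α, P-β, P-γ}: its best feasible assignment gives total 621.
Every other set of open sites that can feasibly serve all demand totals ≥ 620 even under its best assignment. Minimum: 617.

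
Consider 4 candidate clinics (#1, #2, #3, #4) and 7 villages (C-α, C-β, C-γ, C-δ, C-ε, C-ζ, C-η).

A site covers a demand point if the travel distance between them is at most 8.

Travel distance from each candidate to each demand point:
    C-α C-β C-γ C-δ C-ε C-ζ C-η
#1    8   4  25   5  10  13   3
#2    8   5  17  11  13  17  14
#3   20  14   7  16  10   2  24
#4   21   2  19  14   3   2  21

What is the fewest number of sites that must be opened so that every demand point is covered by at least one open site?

3

Coverage sets (demand points within 8 of each site):
  #1: {C-α, C-β, C-δ, C-η}
  #2: {C-α, C-β}
  #3: {C-γ, C-ζ}
  #4: {C-β, C-ε, C-ζ}
No 2 sites suffice: every size-2 union leaves at least one demand point uncovered.
But {#1, #3, #4} covers everything, so the minimum is 3.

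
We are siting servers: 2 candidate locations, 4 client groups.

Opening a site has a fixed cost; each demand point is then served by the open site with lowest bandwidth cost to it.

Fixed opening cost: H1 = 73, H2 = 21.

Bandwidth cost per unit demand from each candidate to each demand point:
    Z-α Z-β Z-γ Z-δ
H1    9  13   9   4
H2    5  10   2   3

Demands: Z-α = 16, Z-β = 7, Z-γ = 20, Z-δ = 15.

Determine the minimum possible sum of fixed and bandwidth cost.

256

Open {H2}: assign each demand point to its cheapest open site.
  Z-α→H2 16×5=80, Z-β→H2 7×10=70, Z-γ→H2 20×2=40, Z-δ→H2 15×3=45
  bandwidth cost 235, fixed 21 → total 256.
Compare {H1, H2}: bandwidth cost 235 + fixed 94 = 329.
Compare {H1}: bandwidth cost 475 + fixed 73 = 548.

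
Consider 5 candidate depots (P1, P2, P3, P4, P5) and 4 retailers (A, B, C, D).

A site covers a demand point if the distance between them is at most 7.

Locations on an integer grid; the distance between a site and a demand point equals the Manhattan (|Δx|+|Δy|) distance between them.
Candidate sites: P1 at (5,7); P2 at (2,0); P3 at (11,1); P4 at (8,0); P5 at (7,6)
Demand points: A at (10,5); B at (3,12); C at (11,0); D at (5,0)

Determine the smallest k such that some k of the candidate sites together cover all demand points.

2

Coverage sets (demand points within 7 of each site):
  P1: {A, B, D}
  P2: {D}
  P3: {A, C, D}
  P4: {A, C, D}
  P5: {A}
No single site covers all 4 demand points.
But {P1, P3} covers everything, so the minimum is 2.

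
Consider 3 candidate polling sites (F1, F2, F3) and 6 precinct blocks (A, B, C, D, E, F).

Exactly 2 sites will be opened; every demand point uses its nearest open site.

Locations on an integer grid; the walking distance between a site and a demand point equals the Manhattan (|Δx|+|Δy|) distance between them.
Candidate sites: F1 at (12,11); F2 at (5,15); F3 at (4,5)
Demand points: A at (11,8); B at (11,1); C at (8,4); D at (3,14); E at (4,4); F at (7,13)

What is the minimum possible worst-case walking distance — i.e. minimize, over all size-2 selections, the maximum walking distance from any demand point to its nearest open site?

11

Open {F1, F3}.
  Farthest demand point is B at walking distance 11 (to F1); all others are ≤ 11.
With {F2, F3} the worst case is 11.
With {F1, F2} the worst case is 12.
No size-2 selection achieves below 11.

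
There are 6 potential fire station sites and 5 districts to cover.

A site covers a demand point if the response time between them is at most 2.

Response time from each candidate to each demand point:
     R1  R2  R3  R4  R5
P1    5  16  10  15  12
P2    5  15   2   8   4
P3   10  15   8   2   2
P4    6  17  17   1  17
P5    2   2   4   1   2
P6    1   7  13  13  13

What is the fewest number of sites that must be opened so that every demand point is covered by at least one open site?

2

Coverage sets (demand points within 2 of each site):
  P1: {}
  P2: {R3}
  P3: {R4, R5}
  P4: {R4}
  P5: {R1, R2, R4, R5}
  P6: {R1}
No single site covers all 5 demand points.
But {P2, P5} covers everything, so the minimum is 2.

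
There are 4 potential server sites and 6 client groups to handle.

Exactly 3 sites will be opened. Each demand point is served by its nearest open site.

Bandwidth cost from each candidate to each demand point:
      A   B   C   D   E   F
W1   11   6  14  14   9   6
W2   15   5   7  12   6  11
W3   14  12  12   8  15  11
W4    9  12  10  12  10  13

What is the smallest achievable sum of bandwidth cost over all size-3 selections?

43

Open {W1, W2, W3}.
  A→W1 11, B→W2 5, C→W2 7, D→W3 8, E→W2 6, F→W1 6  ⇒ total 43.
Compare {W1, W2, W4}: total 45.
Compare {W2, W3, W4}: total 46.
No size-3 selection does better; minimum is 43.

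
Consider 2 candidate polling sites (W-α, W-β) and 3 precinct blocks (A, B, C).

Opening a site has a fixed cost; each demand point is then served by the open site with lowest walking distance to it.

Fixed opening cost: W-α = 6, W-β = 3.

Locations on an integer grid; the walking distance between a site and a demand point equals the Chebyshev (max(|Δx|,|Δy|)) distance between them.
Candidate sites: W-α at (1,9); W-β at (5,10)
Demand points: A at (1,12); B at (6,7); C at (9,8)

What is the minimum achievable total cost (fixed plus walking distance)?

Open {W-β}: assign each demand point to its cheapest open site.
  A→W-β 4, B→W-β 3, C→W-β 4
  walking distance 11, fixed 3 → total 14.
Compare {W-α, W-β}: walking distance 10 + fixed 9 = 19.
Compare {W-α}: walking distance 16 + fixed 6 = 22.

14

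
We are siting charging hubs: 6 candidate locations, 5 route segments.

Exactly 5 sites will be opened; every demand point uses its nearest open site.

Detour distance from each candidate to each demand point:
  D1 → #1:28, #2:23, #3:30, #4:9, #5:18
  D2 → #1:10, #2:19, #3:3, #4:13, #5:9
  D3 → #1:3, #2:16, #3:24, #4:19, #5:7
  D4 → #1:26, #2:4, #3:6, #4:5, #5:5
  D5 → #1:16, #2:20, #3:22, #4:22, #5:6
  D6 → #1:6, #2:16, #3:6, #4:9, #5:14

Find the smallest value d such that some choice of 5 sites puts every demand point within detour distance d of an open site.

Open {D1, D2, D3, D4, D5}.
  Farthest demand point is #4 at detour distance 5 (to D4); all others are ≤ 5.
With {D1, D2, D3, D4, D6} the worst case is 5.
With {D2, D3, D4, D5, D6} the worst case is 5.
No size-5 selection achieves below 5.

5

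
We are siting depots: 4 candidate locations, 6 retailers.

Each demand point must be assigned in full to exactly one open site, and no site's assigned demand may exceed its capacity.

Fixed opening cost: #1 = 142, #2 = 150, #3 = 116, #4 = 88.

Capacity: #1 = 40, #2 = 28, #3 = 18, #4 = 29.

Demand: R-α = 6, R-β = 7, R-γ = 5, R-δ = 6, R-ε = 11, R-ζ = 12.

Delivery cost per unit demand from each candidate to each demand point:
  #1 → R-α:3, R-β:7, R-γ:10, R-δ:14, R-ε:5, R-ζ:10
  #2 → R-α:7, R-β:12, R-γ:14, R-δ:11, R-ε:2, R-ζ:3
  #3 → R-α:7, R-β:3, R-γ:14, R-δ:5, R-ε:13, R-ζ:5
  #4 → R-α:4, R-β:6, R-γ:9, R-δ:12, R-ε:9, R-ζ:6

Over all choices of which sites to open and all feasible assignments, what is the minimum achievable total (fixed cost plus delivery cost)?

479

Open {#2, #4}; cheapest assignment that respects the capacities:
  #2 (cap 28, load 23): R-ε, R-ζ — cost 11×2 + 12×3 = 58
  #4 (cap 29, load 24): R-α, R-β, R-γ, R-δ — cost 6×4 + 7×6 + 5×9 + 6×12 = 183
  Shipping 241, fixed 238 → total 479.
  Any other capacity-feasible assignment to {#2, #4} ships for at least 241.
Compare {#3, #4}: its best feasible assignment gives total 504.
Compare {#1, #3}: its best feasible assignment gives total 520.
Every other set of open sites that can feasibly serve all demand totals ≥ 504 even under its best assignment. Minimum: 479.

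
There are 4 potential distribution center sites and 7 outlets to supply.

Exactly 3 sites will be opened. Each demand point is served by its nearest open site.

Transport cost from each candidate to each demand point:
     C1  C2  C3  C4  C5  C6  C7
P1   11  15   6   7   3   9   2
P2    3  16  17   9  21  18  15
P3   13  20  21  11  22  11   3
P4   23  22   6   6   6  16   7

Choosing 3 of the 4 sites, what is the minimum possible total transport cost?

Open {P1, P2, P4}.
  C1→P2 3, C2→P1 15, C3→P1 6, C4→P4 6, C5→P1 3, C6→P1 9, C7→P1 2  ⇒ total 44.
Compare {P1, P2, P3}: total 45.
Compare {P2, P3, P4}: total 51.
No size-3 selection does better; minimum is 44.

44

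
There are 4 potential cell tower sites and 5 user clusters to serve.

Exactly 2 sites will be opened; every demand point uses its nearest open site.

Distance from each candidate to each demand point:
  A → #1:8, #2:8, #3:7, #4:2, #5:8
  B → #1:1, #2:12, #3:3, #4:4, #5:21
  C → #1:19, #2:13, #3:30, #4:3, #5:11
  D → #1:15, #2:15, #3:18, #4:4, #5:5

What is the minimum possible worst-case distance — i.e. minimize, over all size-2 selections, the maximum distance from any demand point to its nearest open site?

8

Open {A, B}.
  Farthest demand point is #2 at distance 8 (to A); all others are ≤ 8.
With {A, C} the worst case is 8.
With {A, D} the worst case is 8.
No size-2 selection achieves below 8.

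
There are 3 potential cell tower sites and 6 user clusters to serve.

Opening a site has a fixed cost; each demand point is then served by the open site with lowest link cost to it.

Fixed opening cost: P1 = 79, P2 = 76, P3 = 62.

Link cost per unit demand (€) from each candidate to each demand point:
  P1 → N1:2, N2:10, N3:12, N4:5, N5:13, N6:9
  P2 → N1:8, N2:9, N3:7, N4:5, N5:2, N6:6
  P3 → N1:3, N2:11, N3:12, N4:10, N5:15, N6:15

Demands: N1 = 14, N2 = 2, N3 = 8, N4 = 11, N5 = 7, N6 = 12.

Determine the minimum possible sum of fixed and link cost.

Open {P2, P3}: assign each demand point to its cheapest open site.
  N1→P3 14×3=42, N2→P2 2×9=18, N3→P2 8×7=56, N4→P2 11×5=55, N5→P2 7×2=14, N6→P2 12×6=72
  link cost 257, fixed 138 → total 395.
Compare {P1, P2}: link cost 243 + fixed 155 = 398.
Compare {P2}: link cost 327 + fixed 76 = 403.
Compare {P1, P2, P3}: link cost 243 + fixed 217 = 460.
All other subsets cost ≥ 398. Minimum total cost: 395.

395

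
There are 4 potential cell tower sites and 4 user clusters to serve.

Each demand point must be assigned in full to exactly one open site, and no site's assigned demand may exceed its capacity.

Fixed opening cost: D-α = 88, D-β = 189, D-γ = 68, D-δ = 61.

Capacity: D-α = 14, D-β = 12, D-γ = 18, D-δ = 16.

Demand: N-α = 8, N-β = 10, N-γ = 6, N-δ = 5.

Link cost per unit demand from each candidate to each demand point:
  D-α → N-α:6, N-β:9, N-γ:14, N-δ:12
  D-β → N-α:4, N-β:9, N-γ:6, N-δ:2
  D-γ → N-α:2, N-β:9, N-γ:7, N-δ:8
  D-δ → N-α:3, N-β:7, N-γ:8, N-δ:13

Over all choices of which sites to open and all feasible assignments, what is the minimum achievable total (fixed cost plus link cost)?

303

Open {D-γ, D-δ}; cheapest assignment that respects the capacities:
  D-γ (cap 18, load 13): N-α, N-δ — cost 8×2 + 5×8 = 56
  D-δ (cap 16, load 16): N-β, N-γ — cost 10×7 + 6×8 = 118
  Shipping 174, fixed 129 → total 303.
  Any other capacity-feasible assignment to {D-γ, D-δ} ships for at least 174.
Compare {D-α, D-δ}: its best feasible assignment gives total 375.
Compare {D-α, D-γ, D-δ}: its best feasible assignment gives total 391.
Every other set of open sites that can feasibly serve all demand totals ≥ 375 even under its best assignment. Minimum: 303.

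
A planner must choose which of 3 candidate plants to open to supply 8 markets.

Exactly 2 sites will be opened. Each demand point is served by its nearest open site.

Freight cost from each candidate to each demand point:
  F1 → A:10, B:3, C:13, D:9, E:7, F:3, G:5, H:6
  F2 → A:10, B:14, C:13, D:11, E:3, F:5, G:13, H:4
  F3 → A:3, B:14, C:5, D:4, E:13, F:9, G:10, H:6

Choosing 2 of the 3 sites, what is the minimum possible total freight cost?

36

Open {F1, F3}.
  A→F3 3, B→F1 3, C→F3 5, D→F3 4, E→F1 7, F→F1 3, G→F1 5, H→F1 6  ⇒ total 36.
Compare {F2, F3}: total 48.
Compare {F1, F2}: total 50.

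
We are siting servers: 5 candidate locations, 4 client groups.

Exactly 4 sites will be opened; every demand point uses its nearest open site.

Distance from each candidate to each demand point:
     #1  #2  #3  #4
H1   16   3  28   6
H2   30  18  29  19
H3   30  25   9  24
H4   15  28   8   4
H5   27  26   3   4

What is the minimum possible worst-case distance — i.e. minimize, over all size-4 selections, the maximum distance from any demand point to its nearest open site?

15

Open {H1, H2, H3, H4}.
  Farthest demand point is #1 at distance 15 (to H4); all others are ≤ 15.
With {H1, H2, H4, H5} the worst case is 15.
With {H1, H3, H4, H5} the worst case is 15.
No size-4 selection achieves below 15.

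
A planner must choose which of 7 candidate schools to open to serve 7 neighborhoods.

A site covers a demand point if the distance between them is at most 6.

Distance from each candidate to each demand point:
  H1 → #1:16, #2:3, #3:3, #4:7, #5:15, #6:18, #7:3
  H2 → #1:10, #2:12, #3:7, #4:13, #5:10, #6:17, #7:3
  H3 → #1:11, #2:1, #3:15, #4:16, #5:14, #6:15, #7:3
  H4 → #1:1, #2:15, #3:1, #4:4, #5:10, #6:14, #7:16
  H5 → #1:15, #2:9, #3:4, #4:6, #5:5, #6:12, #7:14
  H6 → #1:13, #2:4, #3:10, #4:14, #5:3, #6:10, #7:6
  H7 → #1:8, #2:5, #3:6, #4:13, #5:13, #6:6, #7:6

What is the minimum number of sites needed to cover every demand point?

Coverage sets (demand points within 6 of each site):
  H1: {#2, #3, #7}
  H2: {#7}
  H3: {#2, #7}
  H4: {#1, #3, #4}
  H5: {#3, #4, #5}
  H6: {#2, #5, #7}
  H7: {#2, #3, #6, #7}
No 2 sites suffice: every size-2 union leaves at least one demand point uncovered.
But {H4, H5, H7} covers everything, so the minimum is 3.

3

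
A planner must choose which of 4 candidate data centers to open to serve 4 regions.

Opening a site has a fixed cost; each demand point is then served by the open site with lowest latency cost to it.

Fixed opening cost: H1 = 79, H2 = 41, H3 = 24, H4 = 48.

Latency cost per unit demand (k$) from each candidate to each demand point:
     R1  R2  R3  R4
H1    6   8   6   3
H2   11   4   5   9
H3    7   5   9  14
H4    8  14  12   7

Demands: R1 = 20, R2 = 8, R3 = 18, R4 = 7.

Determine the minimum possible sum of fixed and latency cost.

383

Open {H1, H2}: assign each demand point to its cheapest open site.
  R1→H1 20×6=120, R2→H2 8×4=32, R3→H2 18×5=90, R4→H1 7×3=21
  latency cost 263, fixed 120 → total 383.
Compare {H2, H3}: latency cost 325 + fixed 65 = 390.
Compare {H1}: latency cost 313 + fixed 79 = 392.
Compare {H1, H3}: latency cost 289 + fixed 103 = 392.
All other subsets cost ≥ 390. Minimum total cost: 383.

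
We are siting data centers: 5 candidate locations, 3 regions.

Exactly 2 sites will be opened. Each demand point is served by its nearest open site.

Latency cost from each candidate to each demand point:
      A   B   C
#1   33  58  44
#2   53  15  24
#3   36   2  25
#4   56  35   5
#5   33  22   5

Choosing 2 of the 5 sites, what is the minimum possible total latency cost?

Open {#3, #5}.
  A→#5 33, B→#3 2, C→#5 5  ⇒ total 40.
Compare {#3, #4}: total 43.
Compare {#2, #5}: total 53.
No size-2 selection does better; minimum is 40.

40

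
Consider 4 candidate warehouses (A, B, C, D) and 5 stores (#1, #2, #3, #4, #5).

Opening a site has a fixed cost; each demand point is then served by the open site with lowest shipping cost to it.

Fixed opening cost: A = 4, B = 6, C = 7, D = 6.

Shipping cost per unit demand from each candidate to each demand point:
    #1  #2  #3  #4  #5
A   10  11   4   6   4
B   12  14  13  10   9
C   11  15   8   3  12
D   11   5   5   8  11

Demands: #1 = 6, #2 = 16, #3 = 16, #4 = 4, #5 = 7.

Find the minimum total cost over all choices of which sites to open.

Open {A, C, D}: assign each demand point to its cheapest open site.
  #1→A 6×10=60, #2→D 16×5=80, #3→A 16×4=64, #4→C 4×3=12, #5→A 7×4=28
  shipping cost 244, fixed 17 → total 261.
Compare {A, D}: shipping cost 256 + fixed 10 = 266.
Compare {A, B, C, D}: shipping cost 244 + fixed 23 = 267.
Compare {A, B, D}: shipping cost 256 + fixed 16 = 272.
All other subsets cost ≥ 266. Minimum total cost: 261.

261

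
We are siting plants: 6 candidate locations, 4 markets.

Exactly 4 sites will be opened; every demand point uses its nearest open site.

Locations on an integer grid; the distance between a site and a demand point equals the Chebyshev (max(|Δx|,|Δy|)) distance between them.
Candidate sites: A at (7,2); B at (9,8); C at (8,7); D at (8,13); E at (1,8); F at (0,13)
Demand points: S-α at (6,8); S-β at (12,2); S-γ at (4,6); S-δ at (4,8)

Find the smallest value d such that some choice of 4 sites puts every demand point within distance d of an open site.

Open {A, B, C, D}.
  Farthest demand point is S-β at distance 5 (to A); all others are ≤ 5.
With {A, B, C, E} the worst case is 5.
With {A, B, C, F} the worst case is 5.
No size-4 selection achieves below 5.

5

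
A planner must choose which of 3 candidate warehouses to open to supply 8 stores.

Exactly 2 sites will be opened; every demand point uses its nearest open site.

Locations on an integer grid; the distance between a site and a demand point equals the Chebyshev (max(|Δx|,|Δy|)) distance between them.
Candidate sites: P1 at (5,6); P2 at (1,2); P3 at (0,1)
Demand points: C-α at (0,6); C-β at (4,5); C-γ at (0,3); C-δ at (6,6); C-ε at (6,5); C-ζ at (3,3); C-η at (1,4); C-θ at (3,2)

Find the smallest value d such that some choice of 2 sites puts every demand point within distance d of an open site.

Open {P1, P2}.
  Farthest demand point is C-α at distance 4 (to P2); all others are ≤ 4.
With {P1, P3} the worst case is 5.
With {P2, P3} the worst case is 5.
No size-2 selection achieves below 4.

4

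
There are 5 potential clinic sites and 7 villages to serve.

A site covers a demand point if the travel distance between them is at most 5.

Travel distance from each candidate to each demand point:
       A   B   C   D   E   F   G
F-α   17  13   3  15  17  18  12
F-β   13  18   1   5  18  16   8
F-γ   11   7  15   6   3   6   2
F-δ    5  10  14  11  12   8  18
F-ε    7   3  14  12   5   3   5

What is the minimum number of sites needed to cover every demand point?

3

Coverage sets (demand points within 5 of each site):
  F-α: {C}
  F-β: {C, D}
  F-γ: {E, G}
  F-δ: {A}
  F-ε: {B, E, F, G}
No 2 sites suffice: every size-2 union leaves at least one demand point uncovered.
But {F-β, F-δ, F-ε} covers everything, so the minimum is 3.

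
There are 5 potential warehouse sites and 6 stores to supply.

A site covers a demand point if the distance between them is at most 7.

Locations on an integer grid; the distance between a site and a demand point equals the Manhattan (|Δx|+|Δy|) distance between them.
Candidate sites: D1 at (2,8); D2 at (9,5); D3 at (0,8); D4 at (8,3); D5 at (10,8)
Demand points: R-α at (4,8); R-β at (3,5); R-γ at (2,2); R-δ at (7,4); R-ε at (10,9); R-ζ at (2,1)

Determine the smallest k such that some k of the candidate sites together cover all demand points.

Coverage sets (demand points within 7 of each site):
  D1: {R-α, R-β, R-γ, R-ζ}
  D2: {R-β, R-δ, R-ε}
  D3: {R-α, R-β}
  D4: {R-β, R-γ, R-δ}
  D5: {R-α, R-δ, R-ε}
No single site covers all 6 demand points.
But {D1, D2} covers everything, so the minimum is 2.

2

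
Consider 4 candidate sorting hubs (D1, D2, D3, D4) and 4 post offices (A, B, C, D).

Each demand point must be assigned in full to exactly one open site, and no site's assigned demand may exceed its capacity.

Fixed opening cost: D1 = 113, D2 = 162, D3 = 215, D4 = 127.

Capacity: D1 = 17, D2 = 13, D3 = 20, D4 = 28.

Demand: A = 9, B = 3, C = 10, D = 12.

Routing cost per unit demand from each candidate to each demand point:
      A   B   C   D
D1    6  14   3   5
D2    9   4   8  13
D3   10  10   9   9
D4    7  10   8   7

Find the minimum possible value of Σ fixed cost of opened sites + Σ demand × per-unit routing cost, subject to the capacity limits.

447

Open {D1, D4}; cheapest assignment that respects the capacities:
  D1 (cap 17, load 10): C — cost 10×3 = 30
  D4 (cap 28, load 24): A, B, D — cost 9×7 + 3×10 + 12×7 = 177
  Shipping 207, fixed 240 → total 447.
  Any other capacity-feasible assignment to {D1, D4} ships for at least 207.
Compare {D2, D4}: its best feasible assignment gives total 528.
Compare {D1, D2, D4}: its best feasible assignment gives total 591.
Every other set of open sites that can feasibly serve all demand totals ≥ 528 even under its best assignment. Minimum: 447.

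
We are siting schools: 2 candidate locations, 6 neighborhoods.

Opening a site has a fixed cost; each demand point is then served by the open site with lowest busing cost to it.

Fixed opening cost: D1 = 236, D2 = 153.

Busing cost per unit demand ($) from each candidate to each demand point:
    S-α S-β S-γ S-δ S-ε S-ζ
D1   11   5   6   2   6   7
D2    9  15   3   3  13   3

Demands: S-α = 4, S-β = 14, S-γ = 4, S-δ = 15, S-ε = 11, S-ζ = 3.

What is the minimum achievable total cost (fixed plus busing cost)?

491

Open {D1}: assign each demand point to its cheapest open site.
  S-α→D1 4×11=44, S-β→D1 14×5=70, S-γ→D1 4×6=24, S-δ→D1 15×2=30, S-ε→D1 11×6=66, S-ζ→D1 3×7=21
  busing cost 255, fixed 236 → total 491.
Compare {D2}: busing cost 455 + fixed 153 = 608.
Compare {D1, D2}: busing cost 223 + fixed 389 = 612.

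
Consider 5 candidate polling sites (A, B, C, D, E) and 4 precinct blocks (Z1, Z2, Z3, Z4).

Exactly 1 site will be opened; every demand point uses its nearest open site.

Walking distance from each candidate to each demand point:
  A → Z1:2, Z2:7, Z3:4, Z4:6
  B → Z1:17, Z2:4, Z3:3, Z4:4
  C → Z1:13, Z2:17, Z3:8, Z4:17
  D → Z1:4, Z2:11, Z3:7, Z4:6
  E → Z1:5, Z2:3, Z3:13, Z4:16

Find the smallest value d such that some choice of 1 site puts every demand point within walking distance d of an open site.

Open {A}.
  Farthest demand point is Z2 at walking distance 7 (to A); all others are ≤ 7.
With {D} the worst case is 11.
With {E} the worst case is 16.
No size-1 selection achieves below 7.

7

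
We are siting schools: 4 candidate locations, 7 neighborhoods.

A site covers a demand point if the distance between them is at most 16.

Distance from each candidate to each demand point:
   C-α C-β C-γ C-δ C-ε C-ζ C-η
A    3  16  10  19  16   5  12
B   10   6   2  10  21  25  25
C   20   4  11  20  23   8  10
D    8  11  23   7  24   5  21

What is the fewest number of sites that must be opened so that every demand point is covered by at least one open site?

Coverage sets (demand points within 16 of each site):
  A: {C-α, C-β, C-γ, C-ε, C-ζ, C-η}
  B: {C-α, C-β, C-γ, C-δ}
  C: {C-β, C-γ, C-ζ, C-η}
  D: {C-α, C-β, C-δ, C-ζ}
No single site covers all 7 demand points.
But {A, B} covers everything, so the minimum is 2.

2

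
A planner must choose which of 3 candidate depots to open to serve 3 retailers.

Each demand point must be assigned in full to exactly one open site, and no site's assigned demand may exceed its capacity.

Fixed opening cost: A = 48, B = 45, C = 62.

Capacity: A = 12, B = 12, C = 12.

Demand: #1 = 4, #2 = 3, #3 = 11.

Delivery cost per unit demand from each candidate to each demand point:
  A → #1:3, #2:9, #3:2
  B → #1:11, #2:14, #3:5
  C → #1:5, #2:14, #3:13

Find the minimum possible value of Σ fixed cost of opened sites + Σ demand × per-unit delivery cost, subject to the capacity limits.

187

Open {A, B}; cheapest assignment that respects the capacities:
  A (cap 12, load 7): #1, #2 — cost 4×3 + 3×9 = 39
  B (cap 12, load 11): #3 — cost 11×5 = 55
  Shipping 94, fixed 93 → total 187.
  Any other capacity-feasible assignment to {A, B} ships for at least 94.
Compare {A, C}: its best feasible assignment gives total 194.
Compare {B, C}: its best feasible assignment gives total 224.
Every other set of open sites that can feasibly serve all demand totals ≥ 194 even under its best assignment. Minimum: 187.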